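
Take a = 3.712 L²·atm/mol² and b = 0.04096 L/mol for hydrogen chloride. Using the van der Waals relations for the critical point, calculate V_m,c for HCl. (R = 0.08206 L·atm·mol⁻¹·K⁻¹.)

V_m,c ≈ 0.1229 L/mol

For a van der Waals gas, V_m,c = 3b.
V_m,c = 3×0.04096 = 0.1229 L/mol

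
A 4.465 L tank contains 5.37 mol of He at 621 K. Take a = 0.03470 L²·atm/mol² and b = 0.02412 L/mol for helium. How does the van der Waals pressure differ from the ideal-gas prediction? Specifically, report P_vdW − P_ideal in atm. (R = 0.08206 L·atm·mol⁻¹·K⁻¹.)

ΔP ≈ 1.781 atm

Ideal: P_ideal = nRT/V = (5.37)(0.08206)(621)/4.465 = 61.2881 atm
vdW: P = nRT/(V − nb) − a n²/V² = 273.651/4.33548 − 1.00064/19.9362 = 63.1190 − 0.0501921 = 63.0688 atm
ΔP = 63.0688 − 61.2881 = 1.781 atm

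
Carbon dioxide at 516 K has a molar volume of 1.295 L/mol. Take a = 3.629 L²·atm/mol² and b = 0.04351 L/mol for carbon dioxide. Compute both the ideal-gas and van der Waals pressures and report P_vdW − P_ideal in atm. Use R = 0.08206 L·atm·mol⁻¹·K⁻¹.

ΔP ≈ -1.027 atm

Ideal: P_ideal = RT/V_m = (0.08206)(516)/1.295 = 32.6973 atm
vdW: P = RT/(V_m − b) − a/V_m² = 42.3430/1.25149 − 3.629/1.67703 = 33.8341 − 2.16394 = 31.6702 atm
ΔP = 31.6702 − 32.6973 = -1.027 atm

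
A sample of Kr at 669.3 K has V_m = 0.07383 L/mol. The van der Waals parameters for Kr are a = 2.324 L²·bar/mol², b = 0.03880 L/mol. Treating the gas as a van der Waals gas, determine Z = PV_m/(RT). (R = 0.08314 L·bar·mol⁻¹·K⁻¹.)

P = RT/(V_m − b) − a/V_m² = (0.08314)(669.3)/(0.07383 − 0.03880) − 2.324/(0.07383)²
  = 55.646/0.035030 − 426.35 = 1588.5 − 426.35 = 1162.2 bar
Z = PV_m/(RT) = (1162.2)(0.07383)/((0.08314)(669.3)) = 85.805/55.646 = 1.542

Z ≈ 1.542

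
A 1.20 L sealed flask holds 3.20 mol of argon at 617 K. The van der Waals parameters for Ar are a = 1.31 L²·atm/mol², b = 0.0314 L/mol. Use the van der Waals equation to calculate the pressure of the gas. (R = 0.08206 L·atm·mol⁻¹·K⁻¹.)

P ≈ 138.0 atm

P = nRT/(V − nb) − a n²/V²
nRT/(V − nb) = (3.20)(0.08206)(617)/(1.20 − 3.20×0.0314) = 162.02/1.0995 = 147.36 atm
a n²/V² = (1.31)(3.20)²/(1.20)² = 9.3156 atm
P = 147.36 − 9.3156 = 138.0 atm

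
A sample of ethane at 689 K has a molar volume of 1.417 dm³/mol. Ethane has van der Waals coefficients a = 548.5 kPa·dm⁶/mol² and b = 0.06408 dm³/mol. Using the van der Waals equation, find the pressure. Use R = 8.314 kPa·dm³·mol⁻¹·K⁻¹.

P = RT/(V_m − b) − a/V_m²
RT/(V_m − b) = (8.314)(689)/(1.417 − 0.06408) = 5728.3/1.3529 = 4234.1 kPa
a/V_m² = 548.5/(1.417)² = 273.17 kPa
P = 4234.1 − 273.17 = 3961 kPa

P ≈ 3961 kPa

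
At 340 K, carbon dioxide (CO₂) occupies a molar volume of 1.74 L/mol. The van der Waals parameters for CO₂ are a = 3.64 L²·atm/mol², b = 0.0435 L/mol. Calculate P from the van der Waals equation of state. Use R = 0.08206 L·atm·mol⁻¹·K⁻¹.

P = RT/(V_m − b) − a/V_m²
RT/(V_m − b) = (0.08206)(340)/(1.74 − 0.0435) = 27.900/1.6965 = 16.446 atm
a/V_m² = 3.64/(1.74)² = 1.2023 atm
P = 16.446 − 1.2023 = 15.24 atm

P ≈ 15.24 atm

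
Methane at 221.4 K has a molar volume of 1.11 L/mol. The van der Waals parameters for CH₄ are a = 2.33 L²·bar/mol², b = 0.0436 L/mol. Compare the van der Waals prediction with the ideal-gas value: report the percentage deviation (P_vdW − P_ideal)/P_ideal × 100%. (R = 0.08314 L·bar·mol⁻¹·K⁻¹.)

-7.32 %

Ideal: P_ideal = RT/V_m = (0.08314)(221.4)/1.11 = 16.5831 bar
vdW: P = RT/(V_m − b) − a/V_m² = 18.4072/1.06640 − 2.33/1.23210 = 17.2611 − 1.89108 = 15.3700 bar
% deviation = (15.3700 − 16.5831)/16.5831 × 100% = -7.32%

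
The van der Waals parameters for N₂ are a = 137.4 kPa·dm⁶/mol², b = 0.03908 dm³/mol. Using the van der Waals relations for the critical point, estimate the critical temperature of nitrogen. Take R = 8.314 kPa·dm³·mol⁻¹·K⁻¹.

T_c ≈ 125.3 K

For a van der Waals gas, T_c = 8a/(27Rb).
T_c = 8×137.4/(27×8.314×0.03908) = 1099.2/8.7726 = 125.3 K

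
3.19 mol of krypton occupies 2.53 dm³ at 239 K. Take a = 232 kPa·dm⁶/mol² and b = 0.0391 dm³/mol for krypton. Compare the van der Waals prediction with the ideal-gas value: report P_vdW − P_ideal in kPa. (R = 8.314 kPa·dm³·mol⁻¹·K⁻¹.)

ΔP ≈ -238.9 kPa

Ideal: P_ideal = nRT/V = (3.19)(8.314)(239)/2.53 = 2505.41 kPa
vdW: P = nRT/(V − nb) − a n²/V² = 6338.68/2.40527 − 2360.86/6.40090 = 2635.33 − 368.833 = 2266.50 kPa
ΔP = 2266.50 − 2505.41 = -238.9 kPa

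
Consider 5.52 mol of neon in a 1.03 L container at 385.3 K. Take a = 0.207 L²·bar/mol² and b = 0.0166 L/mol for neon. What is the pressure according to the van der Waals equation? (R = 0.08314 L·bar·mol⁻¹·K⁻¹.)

P ≈ 182.5 bar

P = nRT/(V − nb) − a n²/V²
nRT/(V − nb) = (5.52)(0.08314)(385.3)/(1.03 − 5.52×0.0166) = 176.83/0.93837 = 188.44 bar
a n²/V² = (0.207)(5.52)²/(1.03)² = 5.9453 bar
P = 188.44 − 5.9453 = 182.5 bar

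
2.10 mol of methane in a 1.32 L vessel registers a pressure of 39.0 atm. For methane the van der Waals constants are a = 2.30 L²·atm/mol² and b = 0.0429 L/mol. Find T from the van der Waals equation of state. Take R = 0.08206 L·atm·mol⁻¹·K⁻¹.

T ≈ 319.9 K

T = (P + a n²/V²)(V − nb)/(nR)
P + a n²/V² = 39.0 + (2.30)(2.10)²/(1.32)² = 44.821 atm
V − nb = 1.32 − (2.10)(0.0429) = 1.2299 L
T = (44.821)(1.2299)/((2.10)(0.08206)) = 319.9 K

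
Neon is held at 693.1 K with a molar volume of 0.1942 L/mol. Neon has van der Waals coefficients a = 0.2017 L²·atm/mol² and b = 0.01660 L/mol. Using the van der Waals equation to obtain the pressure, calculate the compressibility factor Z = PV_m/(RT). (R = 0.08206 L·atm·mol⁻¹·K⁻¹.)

P = RT/(V_m − b) − a/V_m² = (0.08206)(693.1)/(0.1942 − 0.01660) − 0.2017/(0.1942)²
  = 56.876/0.17760 − 5.3482 = 320.25 − 5.3482 = 314.90 atm
Z = PV_m/(RT) = (314.90)(0.1942)/((0.08206)(693.1)) = 61.154/56.876 = 1.075

Z ≈ 1.075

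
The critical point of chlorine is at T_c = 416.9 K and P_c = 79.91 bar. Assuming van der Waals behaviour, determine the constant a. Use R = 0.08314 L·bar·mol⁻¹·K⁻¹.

From T_c = 8a/(27Rb) and P_c = a/(27b²): a = 27 R² T_c²/(64 P_c).
a = 27×(0.08314)²×(416.9)²/(64×79.91) = 32438/5114.2 = 6.343 L²·bar/mol²

a ≈ 6.343 L²·bar/mol²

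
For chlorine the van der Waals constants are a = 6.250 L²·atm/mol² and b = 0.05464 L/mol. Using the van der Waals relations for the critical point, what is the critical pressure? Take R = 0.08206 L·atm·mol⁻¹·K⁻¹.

P_c ≈ 77.53 atm

For a van der Waals gas, P_c = a/(27b²).
P_c = 6.250/(27×(0.05464)²) = 6.250/0.080609 = 77.53 atm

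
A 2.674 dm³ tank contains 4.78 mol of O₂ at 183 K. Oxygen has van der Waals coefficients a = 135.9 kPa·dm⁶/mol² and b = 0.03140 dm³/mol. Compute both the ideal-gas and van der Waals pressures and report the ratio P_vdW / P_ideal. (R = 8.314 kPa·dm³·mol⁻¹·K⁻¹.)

P_vdW / P_ideal ≈ 0.8998

Ideal: P_ideal = nRT/V = (4.78)(8.314)(183)/2.674 = 2719.74 kPa
vdW: P = nRT/(V − nb) − a n²/V² = 7272.59/2.52391 − 3105.10/7.15028 = 2881.48 − 434.263 = 2447.22 kPa
Ratio = 2447.22/2719.74 = 0.8998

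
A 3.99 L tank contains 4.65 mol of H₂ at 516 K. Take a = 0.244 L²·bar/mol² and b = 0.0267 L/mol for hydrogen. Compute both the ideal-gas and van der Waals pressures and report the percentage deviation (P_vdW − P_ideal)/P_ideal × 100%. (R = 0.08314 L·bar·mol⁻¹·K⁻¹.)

2.55 %

Ideal: P_ideal = nRT/V = (4.65)(0.08314)(516)/3.99 = 49.9965 bar
vdW: P = nRT/(V − nb) − a n²/V² = 199.486/3.86585 − 5.27589/15.9201 = 51.6021 − 0.331398 = 51.2707 bar
% deviation = (51.2707 − 49.9965)/49.9965 × 100% = 2.55%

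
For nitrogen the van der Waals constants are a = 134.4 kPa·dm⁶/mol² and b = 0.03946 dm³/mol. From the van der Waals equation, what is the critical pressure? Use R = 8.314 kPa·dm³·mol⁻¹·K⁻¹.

P_c ≈ 3197 kPa

For a van der Waals gas, P_c = a/(27b²).
P_c = 134.4/(27×(0.03946)²) = 134.4/0.042041 = 3197 kPa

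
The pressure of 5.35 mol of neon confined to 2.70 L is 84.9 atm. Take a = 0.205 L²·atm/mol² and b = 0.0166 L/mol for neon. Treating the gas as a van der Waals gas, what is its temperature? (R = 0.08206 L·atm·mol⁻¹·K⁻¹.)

T ≈ 509.8 K

T = (P + a n²/V²)(V − nb)/(nR)
P + a n²/V² = 84.9 + (0.205)(5.35)²/(2.70)² = 85.705 atm
V − nb = 2.70 − (5.35)(0.0166) = 2.6112 L
T = (85.705)(2.6112)/((5.35)(0.08206)) = 509.8 K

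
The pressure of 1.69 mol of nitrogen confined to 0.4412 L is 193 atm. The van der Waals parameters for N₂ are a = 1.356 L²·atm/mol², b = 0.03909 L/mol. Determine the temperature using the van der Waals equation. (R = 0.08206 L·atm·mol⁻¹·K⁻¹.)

T = (P + a n²/V²)(V − nb)/(nR)
P + a n²/V² = 193 + (1.356)(1.69)²/(0.4412)² = 212.90 atm
V − nb = 0.4412 − (1.69)(0.03909) = 0.37514 L
T = (212.90)(0.37514)/((1.69)(0.08206)) = 575.9 K

T ≈ 575.9 K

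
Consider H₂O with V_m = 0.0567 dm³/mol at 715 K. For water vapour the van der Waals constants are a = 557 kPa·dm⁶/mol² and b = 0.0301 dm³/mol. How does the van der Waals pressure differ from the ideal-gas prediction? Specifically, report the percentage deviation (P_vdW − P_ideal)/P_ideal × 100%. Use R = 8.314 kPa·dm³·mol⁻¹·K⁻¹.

Ideal: P_ideal = RT/V_m = (8.314)(715)/0.0567 = 104841 kPa
vdW: P = RT/(V_m − b) − a/V_m² = 5944.51/0.0266000 − 557/0.00321489 = 223478 − 173256 = 50222 kPa
% deviation = (50222 − 104841)/104841 × 100% = -52.10%

-52.10 %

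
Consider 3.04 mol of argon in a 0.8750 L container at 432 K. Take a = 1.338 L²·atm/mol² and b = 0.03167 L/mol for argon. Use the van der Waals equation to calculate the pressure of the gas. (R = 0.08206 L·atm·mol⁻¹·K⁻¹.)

P ≈ 122.2 atm

P = nRT/(V − nb) − a n²/V²
nRT/(V − nb) = (3.04)(0.08206)(432)/(0.8750 − 3.04×0.03167) = 107.77/0.77872 = 138.39 atm
a n²/V² = (1.338)(3.04)²/(0.8750)² = 16.151 atm
P = 138.39 − 16.151 = 122.2 atm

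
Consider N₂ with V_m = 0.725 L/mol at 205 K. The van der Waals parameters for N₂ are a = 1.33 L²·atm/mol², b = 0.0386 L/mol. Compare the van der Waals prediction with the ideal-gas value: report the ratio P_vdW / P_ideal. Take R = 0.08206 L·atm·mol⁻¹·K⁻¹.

P_vdW / P_ideal ≈ 0.9472

Ideal: P_ideal = RT/V_m = (0.08206)(205)/0.725 = 23.2032 atm
vdW: P = RT/(V_m − b) − a/V_m² = 16.8223/0.686400 − 1.33/0.525625 = 24.5080 − 2.53032 = 21.9777 atm
Ratio = 21.9777/23.2032 = 0.9472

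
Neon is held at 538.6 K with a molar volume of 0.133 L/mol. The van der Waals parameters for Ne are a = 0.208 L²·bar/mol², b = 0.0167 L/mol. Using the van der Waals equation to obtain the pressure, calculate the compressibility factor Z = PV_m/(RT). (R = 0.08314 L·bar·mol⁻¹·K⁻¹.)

Z ≈ 1.109

P = RT/(V_m − b) − a/V_m² = (0.08314)(538.6)/(0.133 − 0.0167) − 0.208/(0.133)²
  = 44.779/0.11630 − 11.759 = 385.03 − 11.759 = 373.27 bar
Z = PV_m/(RT) = (373.27)(0.133)/((0.08314)(538.6)) = 49.645/44.779 = 1.109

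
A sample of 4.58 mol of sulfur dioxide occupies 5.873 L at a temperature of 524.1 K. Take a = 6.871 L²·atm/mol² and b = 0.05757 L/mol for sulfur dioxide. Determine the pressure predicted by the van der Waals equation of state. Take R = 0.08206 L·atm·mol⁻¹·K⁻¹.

P = nRT/(V − nb) − a n²/V²
nRT/(V − nb) = (4.58)(0.08206)(524.1)/(5.873 − 4.58×0.05757) = 196.98/5.6093 = 35.117 atm
a n²/V² = (6.871)(4.58)²/(5.873)² = 4.1786 atm
P = 35.117 − 4.1786 = 30.94 atm

P ≈ 30.94 atm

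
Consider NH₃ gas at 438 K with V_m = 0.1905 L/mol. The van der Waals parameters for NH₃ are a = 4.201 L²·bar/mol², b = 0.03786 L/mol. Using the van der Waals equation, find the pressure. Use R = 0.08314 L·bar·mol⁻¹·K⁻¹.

P = RT/(V_m − b) − a/V_m²
RT/(V_m − b) = (0.08314)(438)/(0.1905 − 0.03786) = 36.415/0.15264 = 238.57 bar
a/V_m² = 4.201/(0.1905)² = 115.76 bar
P = 238.57 − 115.76 = 122.8 bar

P ≈ 122.8 bar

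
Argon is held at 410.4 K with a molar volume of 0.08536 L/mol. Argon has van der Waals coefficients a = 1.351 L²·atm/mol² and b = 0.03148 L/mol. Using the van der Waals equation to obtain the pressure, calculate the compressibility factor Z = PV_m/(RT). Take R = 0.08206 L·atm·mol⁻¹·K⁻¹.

Z ≈ 1.114

P = RT/(V_m − b) − a/V_m² = (0.08206)(410.4)/(0.08536 − 0.03148) − 1.351/(0.08536)²
  = 33.677/0.053880 − 185.42 = 625.04 − 185.42 = 439.62 atm
Z = PV_m/(RT) = (439.62)(0.08536)/((0.08206)(410.4)) = 37.526/33.677 = 1.114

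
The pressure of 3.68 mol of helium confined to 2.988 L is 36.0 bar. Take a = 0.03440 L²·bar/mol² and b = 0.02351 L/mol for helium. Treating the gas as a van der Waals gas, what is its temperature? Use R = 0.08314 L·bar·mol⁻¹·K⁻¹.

T ≈ 341.9 K

T = (P + a n²/V²)(V − nb)/(nR)
P + a n²/V² = 36.0 + (0.03440)(3.68)²/(2.988)² = 36.052 bar
V − nb = 2.988 − (3.68)(0.02351) = 2.9015 L
T = (36.052)(2.9015)/((3.68)(0.08314)) = 341.9 K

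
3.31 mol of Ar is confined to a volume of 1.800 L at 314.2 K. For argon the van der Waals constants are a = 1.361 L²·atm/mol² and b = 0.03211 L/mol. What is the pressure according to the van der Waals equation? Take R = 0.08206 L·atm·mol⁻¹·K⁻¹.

P = nRT/(V − nb) − a n²/V²
nRT/(V − nb) = (3.31)(0.08206)(314.2)/(1.800 − 3.31×0.03211) = 85.343/1.6937 = 50.388 atm
a n²/V² = (1.361)(3.31)²/(1.800)² = 4.6022 atm
P = 50.388 − 4.6022 = 45.79 atm

P ≈ 45.79 atm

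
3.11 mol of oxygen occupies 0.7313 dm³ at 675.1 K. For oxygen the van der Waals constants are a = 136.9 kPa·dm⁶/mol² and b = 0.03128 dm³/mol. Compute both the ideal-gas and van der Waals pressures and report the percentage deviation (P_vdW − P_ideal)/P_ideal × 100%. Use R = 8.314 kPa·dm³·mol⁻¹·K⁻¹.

Ideal: P_ideal = nRT/V = (3.11)(8.314)(675.1)/0.7313 = 23869.5 kPa
vdW: P = nRT/(V − nb) − a n²/V² = 17455.8/0.634019 − 1324.11/0.534800 = 27532.0 − 2475.90 = 25056.1 kPa
% deviation = (25056.1 − 23869.5)/23869.5 × 100% = 4.97%

4.97 %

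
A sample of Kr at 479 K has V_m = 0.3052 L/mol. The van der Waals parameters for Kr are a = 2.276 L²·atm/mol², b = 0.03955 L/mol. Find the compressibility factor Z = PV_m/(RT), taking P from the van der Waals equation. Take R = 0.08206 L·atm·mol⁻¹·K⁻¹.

P = RT/(V_m − b) − a/V_m² = (0.08206)(479)/(0.3052 − 0.03955) − 2.276/(0.3052)²
  = 39.307/0.26565 − 24.434 = 147.97 − 24.434 = 123.54 atm
Z = PV_m/(RT) = (123.54)(0.3052)/((0.08206)(479)) = 37.704/39.307 = 0.9592

Z ≈ 0.9592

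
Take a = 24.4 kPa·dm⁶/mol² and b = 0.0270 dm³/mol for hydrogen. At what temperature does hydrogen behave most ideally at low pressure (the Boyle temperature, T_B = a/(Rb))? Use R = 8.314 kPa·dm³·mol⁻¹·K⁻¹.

T_B ≈ 108.7 K

For a van der Waals gas the second virial coefficient B₂ = b − a/(RT) vanishes at T_B = a/(Rb).
T_B = 24.4/(8.314×0.0270) = 24.4/0.22448 = 108.7 K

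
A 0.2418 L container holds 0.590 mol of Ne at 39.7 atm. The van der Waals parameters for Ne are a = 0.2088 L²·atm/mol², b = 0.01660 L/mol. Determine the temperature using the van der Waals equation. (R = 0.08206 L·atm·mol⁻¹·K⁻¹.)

T = (P + a n²/V²)(V − nb)/(nR)
P + a n²/V² = 39.7 + (0.2088)(0.590)²/(0.2418)² = 40.943 atm
V − nb = 0.2418 − (0.590)(0.01660) = 0.23201 L
T = (40.943)(0.23201)/((0.590)(0.08206)) = 196.2 K

T ≈ 196.2 K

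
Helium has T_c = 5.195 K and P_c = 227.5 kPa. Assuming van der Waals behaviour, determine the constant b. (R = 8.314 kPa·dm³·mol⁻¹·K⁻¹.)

b ≈ 0.02373 dm³/mol

From T_c = 8a/(27Rb) and P_c = a/(27b²): b = R T_c/(8 P_c).
b = (8.314)(5.195)/(8×227.5) = 43.191/1820.0 = 0.02373 dm³/mol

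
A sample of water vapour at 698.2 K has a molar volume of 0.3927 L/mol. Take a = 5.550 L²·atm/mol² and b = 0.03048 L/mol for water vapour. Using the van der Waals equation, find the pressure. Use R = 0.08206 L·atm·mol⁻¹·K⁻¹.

P = RT/(V_m − b) − a/V_m²
RT/(V_m − b) = (0.08206)(698.2)/(0.3927 − 0.03048) = 57.294/0.36222 = 158.17 atm
a/V_m² = 5.550/(0.3927)² = 35.989 atm
P = 158.17 − 35.989 = 122.2 atm

P ≈ 122.2 atm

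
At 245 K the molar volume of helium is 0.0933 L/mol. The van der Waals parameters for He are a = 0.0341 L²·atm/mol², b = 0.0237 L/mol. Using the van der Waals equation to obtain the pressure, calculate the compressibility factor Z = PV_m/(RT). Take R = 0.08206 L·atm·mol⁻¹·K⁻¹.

P = RT/(V_m − b) − a/V_m² = (0.08206)(245)/(0.0933 − 0.0237) − 0.0341/(0.0933)²
  = 20.105/0.069600 − 3.9173 = 288.86 − 3.9173 = 284.94 atm
Z = PV_m/(RT) = (284.94)(0.0933)/((0.08206)(245)) = 26.585/20.105 = 1.322

Z ≈ 1.322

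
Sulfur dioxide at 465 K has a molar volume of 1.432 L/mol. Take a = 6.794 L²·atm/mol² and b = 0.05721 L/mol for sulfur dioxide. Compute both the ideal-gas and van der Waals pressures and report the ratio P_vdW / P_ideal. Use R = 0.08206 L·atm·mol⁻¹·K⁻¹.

P_vdW / P_ideal ≈ 0.9173

Ideal: P_ideal = RT/V_m = (0.08206)(465)/1.432 = 26.6466 atm
vdW: P = RT/(V_m − b) − a/V_m² = 38.1579/1.37479 − 6.794/2.05062 = 27.7554 − 3.31314 = 24.4423 atm
Ratio = 24.4423/26.6466 = 0.9173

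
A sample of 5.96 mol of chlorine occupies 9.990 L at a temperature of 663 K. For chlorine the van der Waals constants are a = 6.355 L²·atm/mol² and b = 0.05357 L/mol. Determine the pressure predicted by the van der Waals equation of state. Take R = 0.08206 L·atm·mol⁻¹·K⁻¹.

P = nRT/(V − nb) − a n²/V²
nRT/(V − nb) = (5.96)(0.08206)(663)/(9.990 − 5.96×0.05357) = 324.26/9.6707 = 33.530 atm
a n²/V² = (6.355)(5.96)²/(9.990)² = 2.2619 atm
P = 33.530 − 2.2619 = 31.27 atm

P ≈ 31.27 atm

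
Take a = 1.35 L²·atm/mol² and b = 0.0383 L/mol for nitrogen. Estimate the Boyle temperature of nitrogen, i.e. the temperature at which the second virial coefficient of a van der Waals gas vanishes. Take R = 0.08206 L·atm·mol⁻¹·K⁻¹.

For a van der Waals gas the second virial coefficient B₂ = b − a/(RT) vanishes at T_B = a/(Rb).
T_B = 1.35/(0.08206×0.0383) = 1.35/0.0031429 = 429.5 K

T_B ≈ 429.5 K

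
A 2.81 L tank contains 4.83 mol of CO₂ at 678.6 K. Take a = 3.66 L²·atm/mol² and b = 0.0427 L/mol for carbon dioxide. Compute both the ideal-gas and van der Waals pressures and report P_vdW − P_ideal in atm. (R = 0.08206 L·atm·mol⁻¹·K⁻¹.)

Ideal: P_ideal = nRT/V = (4.83)(0.08206)(678.6)/2.81 = 95.7164 atm
vdW: P = nRT/(V − nb) − a n²/V² = 268.963/2.60376 − 85.3838/7.89610 = 103.298 − 10.8134 = 92.485 atm
ΔP = 92.485 − 95.7164 = -3.23 atm

ΔP ≈ -3.23 atm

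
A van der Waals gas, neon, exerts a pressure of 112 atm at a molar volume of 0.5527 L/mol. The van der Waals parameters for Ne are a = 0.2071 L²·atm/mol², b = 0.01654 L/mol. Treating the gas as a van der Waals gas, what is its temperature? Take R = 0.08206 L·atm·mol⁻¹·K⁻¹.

T ≈ 736.2 K

T = (P + a/V_m²)(V_m − b)/R
P + a/V_m² = 112 + 0.2071/(0.5527)² = 112.68 atm
V_m − b = 0.5527 − 0.01654 = 0.53616 L/mol
T = (112.68)(0.53616)/0.08206 = 736.2 K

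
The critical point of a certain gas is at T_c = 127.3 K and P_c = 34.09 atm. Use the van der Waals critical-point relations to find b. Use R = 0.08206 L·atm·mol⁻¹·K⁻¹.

b ≈ 0.03830 L/mol

From T_c = 8a/(27Rb) and P_c = a/(27b²): b = R T_c/(8 P_c).
b = (0.08206)(127.3)/(8×34.09) = 10.446/272.72 = 0.03830 L/mol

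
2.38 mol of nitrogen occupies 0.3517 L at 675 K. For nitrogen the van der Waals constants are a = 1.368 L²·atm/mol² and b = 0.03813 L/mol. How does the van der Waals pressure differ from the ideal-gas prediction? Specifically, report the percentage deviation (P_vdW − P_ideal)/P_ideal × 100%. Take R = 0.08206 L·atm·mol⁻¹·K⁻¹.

Ideal: P_ideal = nRT/V = (2.38)(0.08206)(675)/0.3517 = 374.835 atm
vdW: P = nRT/(V − nb) − a n²/V² = 131.829/0.260951 − 7.74890/0.123693 = 505.187 − 62.6462 = 442.541 atm
% deviation = (442.541 − 374.835)/374.835 × 100% = 18.06%

18.06 %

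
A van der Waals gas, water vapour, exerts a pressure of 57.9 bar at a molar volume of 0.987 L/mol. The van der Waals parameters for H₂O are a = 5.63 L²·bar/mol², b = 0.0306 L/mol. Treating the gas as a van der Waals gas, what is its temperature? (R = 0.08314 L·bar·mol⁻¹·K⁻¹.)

T = (P + a/V_m²)(V_m − b)/R
P + a/V_m² = 57.9 + 5.63/(0.987)² = 63.679 bar
V_m − b = 0.987 − 0.0306 = 0.95640 L/mol
T = (63.679)(0.95640)/0.08314 = 732.5 K

T ≈ 732.5 K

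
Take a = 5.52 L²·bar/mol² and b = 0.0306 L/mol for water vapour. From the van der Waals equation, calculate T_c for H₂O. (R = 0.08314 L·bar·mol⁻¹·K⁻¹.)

For a van der Waals gas, T_c = 8a/(27Rb).
T_c = 8×5.52/(27×0.08314×0.0306) = 44.160/0.068690 = 642.9 K

T_c ≈ 642.9 K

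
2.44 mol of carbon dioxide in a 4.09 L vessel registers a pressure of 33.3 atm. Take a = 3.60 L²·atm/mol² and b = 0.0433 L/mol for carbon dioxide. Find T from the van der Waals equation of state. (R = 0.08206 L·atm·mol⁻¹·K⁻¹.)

T = (P + a n²/V²)(V − nb)/(nR)
P + a n²/V² = 33.3 + (3.60)(2.44)²/(4.09)² = 34.581 atm
V − nb = 4.09 − (2.44)(0.0433) = 3.9843 L
T = (34.581)(3.9843)/((2.44)(0.08206)) = 688.1 K

T ≈ 688.1 K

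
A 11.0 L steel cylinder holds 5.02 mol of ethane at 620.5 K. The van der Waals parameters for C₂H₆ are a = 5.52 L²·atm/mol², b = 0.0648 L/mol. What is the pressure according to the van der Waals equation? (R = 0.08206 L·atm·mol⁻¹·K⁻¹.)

P = nRT/(V − nb) − a n²/V²
nRT/(V − nb) = (5.02)(0.08206)(620.5)/(11.0 − 5.02×0.0648) = 255.61/10.675 = 23.945 atm
a n²/V² = (5.52)(5.02)²/(11.0)² = 1.1496 atm
P = 23.945 − 1.1496 = 22.80 atm

P ≈ 22.80 atm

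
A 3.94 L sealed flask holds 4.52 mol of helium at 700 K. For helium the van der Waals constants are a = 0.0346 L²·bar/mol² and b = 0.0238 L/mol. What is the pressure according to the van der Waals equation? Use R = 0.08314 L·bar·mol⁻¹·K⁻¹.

P ≈ 68.59 bar

P = nRT/(V − nb) − a n²/V²
nRT/(V − nb) = (4.52)(0.08314)(700)/(3.94 − 4.52×0.0238) = 263.05/3.8324 = 68.638 bar
a n²/V² = (0.0346)(4.52)²/(3.94)² = 0.045537 bar
P = 68.638 − 0.045537 = 68.59 bar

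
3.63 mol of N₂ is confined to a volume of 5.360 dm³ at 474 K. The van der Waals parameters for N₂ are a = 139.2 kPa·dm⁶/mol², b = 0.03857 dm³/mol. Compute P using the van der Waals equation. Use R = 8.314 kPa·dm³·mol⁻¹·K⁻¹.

P = nRT/(V − nb) − a n²/V²
nRT/(V − nb) = (3.63)(8.314)(474)/(5.360 − 3.63×0.03857) = 14305/5.2200 = 2740.4 kPa
a n²/V² = (139.2)(3.63)²/(5.360)² = 63.844 kPa
P = 2740.4 − 63.844 = 2677 kPa

P ≈ 2677 kPa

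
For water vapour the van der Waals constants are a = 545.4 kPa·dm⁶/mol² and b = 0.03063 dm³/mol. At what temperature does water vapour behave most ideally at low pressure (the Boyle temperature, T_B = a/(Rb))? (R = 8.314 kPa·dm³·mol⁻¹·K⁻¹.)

For a van der Waals gas the second virial coefficient B₂ = b − a/(RT) vanishes at T_B = a/(Rb).
T_B = 545.4/(8.314×0.03063) = 545.4/0.25466 = 2142 K

T_B ≈ 2142 K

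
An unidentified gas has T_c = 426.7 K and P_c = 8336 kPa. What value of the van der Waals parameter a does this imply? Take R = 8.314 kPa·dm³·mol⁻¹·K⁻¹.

From T_c = 8a/(27Rb) and P_c = a/(27b²): a = 27 R² T_c²/(64 P_c).
a = 27×(8.314)²×(426.7)²/(64×8336) = 339804472/533504 = 636.9 kPa·dm⁶/mol²

a ≈ 636.9 kPa·dm⁶/mol²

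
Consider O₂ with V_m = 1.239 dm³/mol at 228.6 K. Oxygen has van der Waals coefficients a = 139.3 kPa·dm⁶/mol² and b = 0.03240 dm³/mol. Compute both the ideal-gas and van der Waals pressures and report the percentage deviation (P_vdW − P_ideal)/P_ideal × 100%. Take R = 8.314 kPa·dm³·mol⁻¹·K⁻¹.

Ideal: P_ideal = RT/V_m = (8.314)(228.6)/1.239 = 1533.96 kPa
vdW: P = RT/(V_m − b) − a/V_m² = 1900.58/1.20660 − 139.3/1.53512 = 1575.15 − 90.7421 = 1484.41 kPa
% deviation = (1484.41 − 1533.96)/1533.96 × 100% = -3.23%

-3.23 %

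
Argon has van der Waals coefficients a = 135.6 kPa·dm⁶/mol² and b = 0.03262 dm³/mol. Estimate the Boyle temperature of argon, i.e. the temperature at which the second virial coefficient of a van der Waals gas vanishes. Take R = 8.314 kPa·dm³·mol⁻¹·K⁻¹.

For a van der Waals gas the second virial coefficient B₂ = b − a/(RT) vanishes at T_B = a/(Rb).
T_B = 135.6/(8.314×0.03262) = 135.6/0.27120 = 500.0 K

T_B ≈ 500.0 K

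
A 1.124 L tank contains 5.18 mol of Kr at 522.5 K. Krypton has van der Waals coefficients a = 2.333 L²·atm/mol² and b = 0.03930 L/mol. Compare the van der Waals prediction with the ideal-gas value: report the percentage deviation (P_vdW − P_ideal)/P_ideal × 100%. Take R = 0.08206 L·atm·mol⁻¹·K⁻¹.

-2.96 %

Ideal: P_ideal = nRT/V = (5.18)(0.08206)(522.5)/1.124 = 197.597 atm
vdW: P = nRT/(V − nb) − a n²/V² = 222.099/0.920426 − 62.6000/1.26338 = 241.300 − 49.5496 = 191.750 atm
% deviation = (191.750 − 197.597)/197.597 × 100% = -2.96%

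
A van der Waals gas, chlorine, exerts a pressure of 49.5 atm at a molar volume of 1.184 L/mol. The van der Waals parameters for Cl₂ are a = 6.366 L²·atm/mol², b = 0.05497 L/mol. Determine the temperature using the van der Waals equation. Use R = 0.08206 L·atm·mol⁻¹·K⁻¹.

T ≈ 743.5 K

T = (P + a/V_m²)(V_m − b)/R
P + a/V_m² = 49.5 + 6.366/(1.184)² = 54.041 atm
V_m − b = 1.184 − 0.05497 = 1.1290 L/mol
T = (54.041)(1.1290)/0.08206 = 743.5 K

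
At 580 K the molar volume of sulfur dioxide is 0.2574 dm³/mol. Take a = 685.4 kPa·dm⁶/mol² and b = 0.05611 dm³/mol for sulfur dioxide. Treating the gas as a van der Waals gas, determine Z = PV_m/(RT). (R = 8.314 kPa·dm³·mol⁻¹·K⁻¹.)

P = RT/(V_m − b) − a/V_m² = (8.314)(580)/(0.2574 − 0.05611) − 685.4/(0.2574)²
  = 4822.1/0.20129 − 10345 = 23956 − 10345 = 13611 kPa
Z = PV_m/(RT) = (13611)(0.2574)/((8.314)(580)) = 3503.5/4822.1 = 0.7266

Z ≈ 0.7266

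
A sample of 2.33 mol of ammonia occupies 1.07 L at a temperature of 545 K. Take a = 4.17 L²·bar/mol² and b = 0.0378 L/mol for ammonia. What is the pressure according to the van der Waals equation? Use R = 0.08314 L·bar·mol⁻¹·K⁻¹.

P ≈ 87.75 bar

P = nRT/(V − nb) − a n²/V²
nRT/(V − nb) = (2.33)(0.08314)(545)/(1.07 − 2.33×0.0378) = 105.58/0.98193 = 107.52 bar
a n²/V² = (4.17)(2.33)²/(1.07)² = 19.773 bar
P = 107.52 − 19.773 = 87.75 bar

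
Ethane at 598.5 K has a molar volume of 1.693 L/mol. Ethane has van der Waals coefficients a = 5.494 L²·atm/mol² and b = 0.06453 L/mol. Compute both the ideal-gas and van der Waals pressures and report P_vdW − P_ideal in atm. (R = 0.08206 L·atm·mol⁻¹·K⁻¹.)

ΔP ≈ -0.767 atm

Ideal: P_ideal = RT/V_m = (0.08206)(598.5)/1.693 = 29.0094 atm
vdW: P = RT/(V_m − b) − a/V_m² = 49.1129/1.62847 − 5.494/2.86625 = 30.1589 − 1.91679 = 28.2421 atm
ΔP = 28.2421 − 29.0094 = -0.767 atm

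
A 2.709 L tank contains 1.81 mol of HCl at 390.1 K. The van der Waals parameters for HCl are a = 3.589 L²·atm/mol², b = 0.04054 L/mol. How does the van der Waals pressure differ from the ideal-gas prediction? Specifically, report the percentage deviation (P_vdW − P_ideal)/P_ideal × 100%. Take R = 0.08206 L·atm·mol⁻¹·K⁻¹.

-4.71 %

Ideal: P_ideal = nRT/V = (1.81)(0.08206)(390.1)/2.709 = 21.3883 atm
vdW: P = nRT/(V − nb) − a n²/V² = 57.9410/2.63562 − 11.7579/7.33868 = 21.9838 − 1.60218 = 20.3816 atm
% deviation = (20.3816 − 21.3883)/21.3883 × 100% = -4.71%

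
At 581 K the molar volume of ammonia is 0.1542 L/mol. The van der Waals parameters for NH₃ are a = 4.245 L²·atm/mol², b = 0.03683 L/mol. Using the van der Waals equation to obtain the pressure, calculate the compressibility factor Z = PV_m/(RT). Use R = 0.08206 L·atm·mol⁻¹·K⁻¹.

Z ≈ 0.7364

P = RT/(V_m − b) − a/V_m² = (0.08206)(581)/(0.1542 − 0.03683) − 4.245/(0.1542)²
  = 47.677/0.11737 − 178.53 = 406.21 − 178.53 = 227.68 atm
Z = PV_m/(RT) = (227.68)(0.1542)/((0.08206)(581)) = 35.108/47.677 = 0.7364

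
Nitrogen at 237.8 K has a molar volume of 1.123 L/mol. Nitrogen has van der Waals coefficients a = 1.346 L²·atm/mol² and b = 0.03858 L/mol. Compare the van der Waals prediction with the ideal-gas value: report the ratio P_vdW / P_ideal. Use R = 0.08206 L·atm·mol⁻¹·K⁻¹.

P_vdW / P_ideal ≈ 0.9742

Ideal: P_ideal = RT/V_m = (0.08206)(237.8)/1.123 = 17.3766 atm
vdW: P = RT/(V_m − b) − a/V_m² = 19.5139/1.08442 − 1.346/1.26113 = 17.9948 − 1.06730 = 16.9275 atm
Ratio = 16.9275/17.3766 = 0.9742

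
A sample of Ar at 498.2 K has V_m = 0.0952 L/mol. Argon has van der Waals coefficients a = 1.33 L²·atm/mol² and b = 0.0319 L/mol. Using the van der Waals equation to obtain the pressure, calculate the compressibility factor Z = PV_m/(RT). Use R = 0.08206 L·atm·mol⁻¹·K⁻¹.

P = RT/(V_m − b) − a/V_m² = (0.08206)(498.2)/(0.0952 − 0.0319) − 1.33/(0.0952)²
  = 40.882/0.063300 − 146.75 = 645.85 − 146.75 = 499.10 atm
Z = PV_m/(RT) = (499.10)(0.0952)/((0.08206)(498.2)) = 47.514/40.882 = 1.162

Z ≈ 1.162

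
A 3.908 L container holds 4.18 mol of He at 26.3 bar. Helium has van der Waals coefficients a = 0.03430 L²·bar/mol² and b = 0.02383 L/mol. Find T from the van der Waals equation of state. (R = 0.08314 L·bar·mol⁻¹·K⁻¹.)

T ≈ 288.6 K

T = (P + a n²/V²)(V − nb)/(nR)
P + a n²/V² = 26.3 + (0.03430)(4.18)²/(3.908)² = 26.339 bar
V − nb = 3.908 − (4.18)(0.02383) = 3.8084 L
T = (26.339)(3.8084)/((4.18)(0.08314)) = 288.6 K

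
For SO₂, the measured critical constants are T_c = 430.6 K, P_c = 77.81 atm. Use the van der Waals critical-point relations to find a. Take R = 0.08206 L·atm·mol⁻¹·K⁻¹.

From T_c = 8a/(27Rb) and P_c = a/(27b²): a = 27 R² T_c²/(64 P_c).
a = 27×(0.08206)²×(430.6)²/(64×77.81) = 33711/4979.8 = 6.770 L²·atm/mol²

a ≈ 6.770 L²·atm/mol²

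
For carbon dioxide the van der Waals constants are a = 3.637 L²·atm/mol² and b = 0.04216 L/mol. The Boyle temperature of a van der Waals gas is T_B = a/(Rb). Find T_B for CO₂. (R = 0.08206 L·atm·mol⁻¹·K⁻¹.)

T_B ≈ 1051 K

For a van der Waals gas the second virial coefficient B₂ = b − a/(RT) vanishes at T_B = a/(Rb).
T_B = 3.637/(0.08206×0.04216) = 3.637/0.0034596 = 1051 K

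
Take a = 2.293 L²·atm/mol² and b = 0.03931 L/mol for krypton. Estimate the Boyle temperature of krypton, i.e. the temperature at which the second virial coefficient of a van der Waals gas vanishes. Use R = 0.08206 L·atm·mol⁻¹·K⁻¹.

T_B ≈ 710.8 K

For a van der Waals gas the second virial coefficient B₂ = b − a/(RT) vanishes at T_B = a/(Rb).
T_B = 2.293/(0.08206×0.03931) = 2.293/0.0032258 = 710.8 K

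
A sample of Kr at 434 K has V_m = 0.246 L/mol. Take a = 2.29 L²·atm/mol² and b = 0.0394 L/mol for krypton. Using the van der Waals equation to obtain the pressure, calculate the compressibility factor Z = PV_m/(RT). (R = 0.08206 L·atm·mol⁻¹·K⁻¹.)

P = RT/(V_m − b) − a/V_m² = (0.08206)(434)/(0.246 − 0.0394) − 2.29/(0.246)²
  = 35.614/0.20660 − 37.841 = 172.38 − 37.841 = 134.54 atm
Z = PV_m/(RT) = (134.54)(0.246)/((0.08206)(434)) = 33.097/35.614 = 0.9293

Z ≈ 0.9293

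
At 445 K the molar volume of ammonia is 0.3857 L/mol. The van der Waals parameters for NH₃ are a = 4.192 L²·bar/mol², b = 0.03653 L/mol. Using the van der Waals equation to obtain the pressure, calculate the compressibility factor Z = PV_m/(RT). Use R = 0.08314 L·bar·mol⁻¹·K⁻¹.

P = RT/(V_m − b) − a/V_m² = (0.08314)(445)/(0.3857 − 0.03653) − 4.192/(0.3857)²
  = 36.997/0.34917 − 28.179 = 105.96 − 28.179 = 77.78 bar
Z = PV_m/(RT) = (77.78)(0.3857)/((0.08314)(445)) = 30.000/36.997 = 0.8109

Z ≈ 0.8109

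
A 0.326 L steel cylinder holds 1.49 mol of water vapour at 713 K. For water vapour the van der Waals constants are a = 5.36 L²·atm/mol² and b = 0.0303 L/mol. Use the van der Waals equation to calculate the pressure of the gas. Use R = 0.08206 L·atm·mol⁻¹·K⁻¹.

P ≈ 198.4 atm

P = nRT/(V − nb) − a n²/V²
nRT/(V − nb) = (1.49)(0.08206)(713)/(0.326 − 1.49×0.0303) = 87.178/0.28085 = 310.41 atm
a n²/V² = (5.36)(1.49)²/(0.326)² = 111.97 atm
P = 310.41 − 111.97 = 198.4 atm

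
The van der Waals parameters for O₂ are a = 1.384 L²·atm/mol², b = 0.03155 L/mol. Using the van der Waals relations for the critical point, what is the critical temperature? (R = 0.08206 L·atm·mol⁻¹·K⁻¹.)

For a van der Waals gas, T_c = 8a/(27Rb).
T_c = 8×1.384/(27×0.08206×0.03155) = 11.072/0.069903 = 158.4 K

T_c ≈ 158.4 K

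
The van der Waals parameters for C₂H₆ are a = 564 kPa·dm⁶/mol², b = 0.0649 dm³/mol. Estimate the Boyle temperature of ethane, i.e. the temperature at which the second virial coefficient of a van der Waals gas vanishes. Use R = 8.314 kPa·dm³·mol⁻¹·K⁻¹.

For a van der Waals gas the second virial coefficient B₂ = b − a/(RT) vanishes at T_B = a/(Rb).
T_B = 564/(8.314×0.0649) = 564/0.53958 = 1045 K

T_B ≈ 1045 K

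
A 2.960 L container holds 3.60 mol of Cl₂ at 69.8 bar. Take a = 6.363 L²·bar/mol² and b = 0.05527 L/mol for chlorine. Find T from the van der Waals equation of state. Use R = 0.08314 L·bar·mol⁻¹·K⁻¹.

T ≈ 730.7 K

T = (P + a n²/V²)(V − nb)/(nR)
P + a n²/V² = 69.8 + (6.363)(3.60)²/(2.960)² = 79.212 bar
V − nb = 2.960 − (3.60)(0.05527) = 2.7610 L
T = (79.212)(2.7610)/((3.60)(0.08314)) = 730.7 K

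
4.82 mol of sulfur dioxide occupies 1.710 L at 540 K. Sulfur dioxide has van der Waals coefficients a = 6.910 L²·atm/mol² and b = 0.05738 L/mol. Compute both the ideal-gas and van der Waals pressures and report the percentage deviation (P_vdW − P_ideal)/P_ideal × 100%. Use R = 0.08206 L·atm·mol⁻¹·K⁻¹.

-24.66 %

Ideal: P_ideal = nRT/V = (4.82)(0.08206)(540)/1.710 = 124.904 atm
vdW: P = nRT/(V − nb) − a n²/V² = 213.586/1.43343 − 160.536/2.92410 = 149.003 − 54.9010 = 94.102 atm
% deviation = (94.102 − 124.904)/124.904 × 100% = -24.66%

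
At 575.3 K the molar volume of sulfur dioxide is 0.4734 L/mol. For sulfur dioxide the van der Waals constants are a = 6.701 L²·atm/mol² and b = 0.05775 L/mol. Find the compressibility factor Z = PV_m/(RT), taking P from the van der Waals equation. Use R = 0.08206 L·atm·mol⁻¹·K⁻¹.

P = RT/(V_m − b) − a/V_m² = (0.08206)(575.3)/(0.4734 − 0.05775) − 6.701/(0.4734)²
  = 47.209/0.41565 − 29.901 = 113.58 − 29.901 = 83.68 atm
Z = PV_m/(RT) = (83.68)(0.4734)/((0.08206)(575.3)) = 39.614/47.209 = 0.8391

Z ≈ 0.8391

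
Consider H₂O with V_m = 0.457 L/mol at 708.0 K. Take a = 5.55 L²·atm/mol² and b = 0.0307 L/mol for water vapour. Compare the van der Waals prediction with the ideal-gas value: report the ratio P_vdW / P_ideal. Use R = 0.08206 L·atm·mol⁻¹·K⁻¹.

P_vdW / P_ideal ≈ 0.8630

Ideal: P_ideal = RT/V_m = (0.08206)(708.0)/0.457 = 127.130 atm
vdW: P = RT/(V_m − b) − a/V_m² = 58.0985/0.426300 − 5.55/0.208849 = 136.285 − 26.5742 = 109.711 atm
Ratio = 109.711/127.130 = 0.8630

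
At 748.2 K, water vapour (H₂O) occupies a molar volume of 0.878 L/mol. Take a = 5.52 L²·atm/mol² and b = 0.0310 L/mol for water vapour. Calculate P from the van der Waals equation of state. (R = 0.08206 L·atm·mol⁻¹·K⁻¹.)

P = RT/(V_m − b) − a/V_m²
RT/(V_m − b) = (0.08206)(748.2)/(0.878 − 0.0310) = 61.397/0.84700 = 72.488 atm
a/V_m² = 5.52/(0.878)² = 7.1606 atm
P = 72.488 − 7.1606 = 65.33 atm

P ≈ 65.33 atm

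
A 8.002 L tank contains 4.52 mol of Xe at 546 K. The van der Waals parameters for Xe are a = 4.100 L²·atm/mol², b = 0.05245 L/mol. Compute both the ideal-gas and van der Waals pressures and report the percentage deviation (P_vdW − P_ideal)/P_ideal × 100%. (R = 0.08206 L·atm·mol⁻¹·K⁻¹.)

Ideal: P_ideal = nRT/V = (4.52)(0.08206)(546)/8.002 = 25.3084 atm
vdW: P = nRT/(V − nb) − a n²/V² = 202.518/7.76493 − 83.7646/64.0320 = 26.0811 − 1.30817 = 24.7729 atm
% deviation = (24.7729 − 25.3084)/25.3084 × 100% = -2.12%

-2.12 %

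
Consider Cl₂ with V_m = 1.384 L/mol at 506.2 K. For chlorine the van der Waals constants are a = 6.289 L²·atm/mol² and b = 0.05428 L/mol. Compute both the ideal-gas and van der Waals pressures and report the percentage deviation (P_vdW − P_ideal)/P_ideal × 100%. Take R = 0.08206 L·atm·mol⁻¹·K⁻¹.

Ideal: P_ideal = RT/V_m = (0.08206)(506.2)/1.384 = 30.0136 atm
vdW: P = RT/(V_m − b) − a/V_m² = 41.5388/1.32972 − 6.289/1.91546 = 31.2388 − 3.28328 = 27.9555 atm
% deviation = (27.9555 − 30.0136)/30.0136 × 100% = -6.86%

-6.86 %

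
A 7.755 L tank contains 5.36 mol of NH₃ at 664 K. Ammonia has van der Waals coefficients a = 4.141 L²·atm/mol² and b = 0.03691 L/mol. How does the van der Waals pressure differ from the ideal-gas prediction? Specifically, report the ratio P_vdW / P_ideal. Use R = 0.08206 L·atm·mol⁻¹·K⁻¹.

P_vdW / P_ideal ≈ 0.9737

Ideal: P_ideal = nRT/V = (5.36)(0.08206)(664)/7.755 = 37.6602 atm
vdW: P = nRT/(V − nb) − a n²/V² = 292.055/7.55716 − 118.969/60.1400 = 38.6461 − 1.97820 = 36.6679 atm
Ratio = 36.6679/37.6602 = 0.9737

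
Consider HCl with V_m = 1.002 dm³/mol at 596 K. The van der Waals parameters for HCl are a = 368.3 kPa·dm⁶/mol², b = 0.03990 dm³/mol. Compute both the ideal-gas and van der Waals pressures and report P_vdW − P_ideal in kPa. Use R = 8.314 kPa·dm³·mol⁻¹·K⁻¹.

ΔP ≈ -161.7 kPa

Ideal: P_ideal = RT/V_m = (8.314)(596)/1.002 = 4945.25 kPa
vdW: P = RT/(V_m − b) − a/V_m² = 4955.14/0.962100 − 368.3/1.00400 = 5150.34 − 366.833 = 4783.51 kPa
ΔP = 4783.51 − 4945.25 = -161.7 kPa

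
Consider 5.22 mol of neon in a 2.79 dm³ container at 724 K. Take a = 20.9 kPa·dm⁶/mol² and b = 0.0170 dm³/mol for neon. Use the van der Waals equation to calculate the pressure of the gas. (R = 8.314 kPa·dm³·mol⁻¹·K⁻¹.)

P ≈ 11559 kPa

P = nRT/(V − nb) − a n²/V²
nRT/(V − nb) = (5.22)(8.314)(724)/(2.79 − 5.22×0.0170) = 31421/2.7013 = 11632 kPa
a n²/V² = (20.9)(5.22)²/(2.79)² = 73.161 kPa
P = 11632 − 73.161 = 11559 kPa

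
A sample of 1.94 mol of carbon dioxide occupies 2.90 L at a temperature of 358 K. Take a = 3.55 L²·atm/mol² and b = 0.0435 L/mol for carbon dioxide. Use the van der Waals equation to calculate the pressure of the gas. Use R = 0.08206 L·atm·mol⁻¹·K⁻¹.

P ≈ 18.65 atm

P = nRT/(V − nb) − a n²/V²
nRT/(V − nb) = (1.94)(0.08206)(358)/(2.90 − 1.94×0.0435) = 56.992/2.8156 = 20.242 atm
a n²/V² = (3.55)(1.94)²/(2.90)² = 1.5887 atm
P = 20.242 − 1.5887 = 18.65 atm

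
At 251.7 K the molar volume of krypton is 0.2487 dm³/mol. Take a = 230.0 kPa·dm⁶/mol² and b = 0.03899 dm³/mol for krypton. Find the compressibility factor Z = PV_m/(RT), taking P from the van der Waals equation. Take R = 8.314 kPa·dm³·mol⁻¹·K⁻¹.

P = RT/(V_m − b) − a/V_m² = (8.314)(251.7)/(0.2487 − 0.03899) − 230.0/(0.2487)²
  = 2092.6/0.20971 − 3718.6 = 9978.5 − 3718.6 = 6259.9 kPa
Z = PV_m/(RT) = (6259.9)(0.2487)/((8.314)(251.7)) = 1556.8/2092.6 = 0.7440

Z ≈ 0.7440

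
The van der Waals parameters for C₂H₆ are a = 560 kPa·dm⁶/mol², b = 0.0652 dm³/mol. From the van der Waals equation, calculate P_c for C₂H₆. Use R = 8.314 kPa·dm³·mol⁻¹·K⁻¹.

For a van der Waals gas, P_c = a/(27b²).
P_c = 560/(27×(0.0652)²) = 560/0.11478 = 4879 kPa

P_c ≈ 4879 kPa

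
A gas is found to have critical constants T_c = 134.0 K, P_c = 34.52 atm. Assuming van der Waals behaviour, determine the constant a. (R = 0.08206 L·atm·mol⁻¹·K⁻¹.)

a ≈ 1.478 L²·atm/mol²

From T_c = 8a/(27Rb) and P_c = a/(27b²): a = 27 R² T_c²/(64 P_c).
a = 27×(0.08206)²×(134.0)²/(64×34.52) = 3264.6/2209.3 = 1.478 L²·atm/mol²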